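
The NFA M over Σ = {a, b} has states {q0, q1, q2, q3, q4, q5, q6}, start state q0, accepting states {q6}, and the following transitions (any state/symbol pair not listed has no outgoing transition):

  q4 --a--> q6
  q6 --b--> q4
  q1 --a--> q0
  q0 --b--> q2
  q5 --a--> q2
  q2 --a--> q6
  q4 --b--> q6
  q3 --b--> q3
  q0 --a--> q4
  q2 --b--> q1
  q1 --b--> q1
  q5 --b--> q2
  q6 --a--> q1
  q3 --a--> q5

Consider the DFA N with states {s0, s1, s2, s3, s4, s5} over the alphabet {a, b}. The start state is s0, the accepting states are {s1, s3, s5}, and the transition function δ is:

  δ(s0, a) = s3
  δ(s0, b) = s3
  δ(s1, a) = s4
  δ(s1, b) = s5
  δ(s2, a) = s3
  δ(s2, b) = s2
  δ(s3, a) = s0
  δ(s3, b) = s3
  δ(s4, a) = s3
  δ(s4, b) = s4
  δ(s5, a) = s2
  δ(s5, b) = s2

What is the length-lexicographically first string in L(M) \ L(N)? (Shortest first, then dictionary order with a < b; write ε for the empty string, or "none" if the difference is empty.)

aa

The string aa is accepted by M but not by N.
No shorter string lies in the difference, and aa is the lexicographically first length-2 string in L(M) \ L(N).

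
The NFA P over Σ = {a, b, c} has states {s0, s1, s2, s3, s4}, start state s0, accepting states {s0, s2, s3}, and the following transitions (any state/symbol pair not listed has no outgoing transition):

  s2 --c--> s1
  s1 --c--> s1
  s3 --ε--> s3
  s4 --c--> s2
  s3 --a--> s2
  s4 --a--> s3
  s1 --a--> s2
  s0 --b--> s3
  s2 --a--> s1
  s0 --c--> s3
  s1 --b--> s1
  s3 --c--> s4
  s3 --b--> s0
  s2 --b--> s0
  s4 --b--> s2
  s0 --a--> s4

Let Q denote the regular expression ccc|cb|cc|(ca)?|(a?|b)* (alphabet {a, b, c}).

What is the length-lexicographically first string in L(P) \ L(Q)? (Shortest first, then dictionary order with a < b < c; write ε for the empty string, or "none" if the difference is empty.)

The string c is accepted by P but not by Q.
No shorter string lies in the difference, and c is the lexicographically first length-1 string in L(P) \ L(Q).

c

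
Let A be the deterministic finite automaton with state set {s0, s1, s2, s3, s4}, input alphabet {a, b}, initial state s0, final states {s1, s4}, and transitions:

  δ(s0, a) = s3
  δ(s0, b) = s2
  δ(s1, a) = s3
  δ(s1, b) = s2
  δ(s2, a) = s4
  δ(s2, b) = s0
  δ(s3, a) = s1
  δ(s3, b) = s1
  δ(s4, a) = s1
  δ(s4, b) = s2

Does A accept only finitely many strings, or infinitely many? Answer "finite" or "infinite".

State s0 is reachable from the start and can reach an accepting state, and it lies on the cycle s0 → s2 → s0.
Traversing that cycle any number of times yields accepted strings of unbounded length, so the language is infinite.

infinite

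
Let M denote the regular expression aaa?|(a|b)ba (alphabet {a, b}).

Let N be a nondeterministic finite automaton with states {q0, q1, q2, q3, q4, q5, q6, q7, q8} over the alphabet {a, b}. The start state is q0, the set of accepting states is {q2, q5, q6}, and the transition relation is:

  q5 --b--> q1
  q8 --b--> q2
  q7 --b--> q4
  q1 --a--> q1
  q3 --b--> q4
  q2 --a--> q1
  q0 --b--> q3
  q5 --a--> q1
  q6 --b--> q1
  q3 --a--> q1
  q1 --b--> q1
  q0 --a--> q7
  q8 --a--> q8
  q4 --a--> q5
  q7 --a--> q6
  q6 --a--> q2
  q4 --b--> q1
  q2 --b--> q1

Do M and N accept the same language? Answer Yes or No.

Yes

Converting the expression M to a DFA (subset construction, then merging equivalent states) gives the minimal DFA with states {m0, m1, m2, m3, m4, m5, m6}, start state m0, accepting states {m3, m6} and transitions m0: a→m1, b→m2; m1: a→m3, b→m4; m2: a→m5, b→m4; m3: a→m6, b→m5; m4: a→m6, b→m5; m5: a→m5, b→m5; m6: a→m5, b→m5.
Exploring the product automaton M × N from the start pair (m0, q0), following both machines on each input symbol, reaches 8 state pairs: (m0, q0), (m1, q7), (m2, q3), (m3, q6), (m4, q4), (m5, q1), (m6, q2), (m6, q5).
M accepts in {m3, m6} and N accepts in {q2, q5, q6}. In every reachable pair the two components are either both accepting — (m3, q6), (m6, q2), (m6, q5) — or both non-accepting, so no string is accepted by exactly one of the machines: L(M) \ L(N) and L(N) \ L(M) are both empty.
Hence every string is accepted by M iff it is accepted by N, and the two languages coincide.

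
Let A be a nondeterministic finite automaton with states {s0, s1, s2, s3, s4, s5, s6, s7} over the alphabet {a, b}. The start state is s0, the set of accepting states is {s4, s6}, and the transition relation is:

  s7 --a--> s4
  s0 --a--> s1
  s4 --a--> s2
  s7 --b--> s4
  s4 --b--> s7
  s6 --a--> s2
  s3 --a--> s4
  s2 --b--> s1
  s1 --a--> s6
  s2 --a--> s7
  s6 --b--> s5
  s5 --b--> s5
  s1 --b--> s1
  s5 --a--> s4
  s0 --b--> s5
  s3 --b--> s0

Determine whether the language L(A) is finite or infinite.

infinite

State s1 is reachable from the start and can reach an accepting state, and it lies on the cycle s1 → s1.
Traversing that cycle any number of times yields accepted strings of unbounded length, so the language is infinite.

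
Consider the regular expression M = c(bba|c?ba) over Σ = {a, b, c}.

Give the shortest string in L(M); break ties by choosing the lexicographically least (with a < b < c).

cba

By inspection of the expression, no string of length less than 3 matches, and cba is the lexicographically first match of length 3.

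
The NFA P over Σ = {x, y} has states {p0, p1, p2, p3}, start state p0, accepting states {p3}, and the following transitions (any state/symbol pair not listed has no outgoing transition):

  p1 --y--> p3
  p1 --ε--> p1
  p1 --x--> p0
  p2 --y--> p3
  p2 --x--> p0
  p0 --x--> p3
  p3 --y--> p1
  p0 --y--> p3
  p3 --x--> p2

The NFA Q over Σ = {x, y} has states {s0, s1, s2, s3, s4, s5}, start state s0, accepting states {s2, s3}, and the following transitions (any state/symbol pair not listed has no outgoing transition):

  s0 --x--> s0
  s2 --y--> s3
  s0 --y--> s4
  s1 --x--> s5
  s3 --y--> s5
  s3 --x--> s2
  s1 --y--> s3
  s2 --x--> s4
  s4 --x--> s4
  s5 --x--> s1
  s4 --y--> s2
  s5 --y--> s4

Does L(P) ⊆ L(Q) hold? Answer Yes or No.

The string x is in L(P) but not in L(Q).
So L(P) ⊄ L(Q).

No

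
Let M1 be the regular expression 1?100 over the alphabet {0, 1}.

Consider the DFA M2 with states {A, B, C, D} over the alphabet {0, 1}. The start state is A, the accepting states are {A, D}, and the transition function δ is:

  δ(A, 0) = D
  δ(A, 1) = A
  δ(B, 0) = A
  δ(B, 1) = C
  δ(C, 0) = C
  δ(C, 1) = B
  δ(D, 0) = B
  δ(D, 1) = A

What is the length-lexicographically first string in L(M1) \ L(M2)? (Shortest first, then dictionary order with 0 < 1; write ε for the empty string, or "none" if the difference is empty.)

100

The string 100 is accepted by M1 but not by M2.
No shorter string lies in the difference, and 100 is the lexicographically first length-3 string in L(M1) \ L(M2).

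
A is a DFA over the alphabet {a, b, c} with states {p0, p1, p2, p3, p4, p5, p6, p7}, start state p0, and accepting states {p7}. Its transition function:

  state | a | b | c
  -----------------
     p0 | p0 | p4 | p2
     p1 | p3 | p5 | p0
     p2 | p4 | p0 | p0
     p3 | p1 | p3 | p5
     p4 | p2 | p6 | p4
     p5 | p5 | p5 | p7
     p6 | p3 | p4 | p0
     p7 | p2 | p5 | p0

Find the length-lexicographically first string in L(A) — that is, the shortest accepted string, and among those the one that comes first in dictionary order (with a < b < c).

bbacc

A breadth-first search from p0 reaches an accepting state first via the path p0 → p4 → p6 → p3 → p5 → p7 on input bbacc.
No string of length < 5 is accepted (BFS exhausts all shorter strings without reaching an accepting state), and bbacc is the lexicographically least accepting string of length 5.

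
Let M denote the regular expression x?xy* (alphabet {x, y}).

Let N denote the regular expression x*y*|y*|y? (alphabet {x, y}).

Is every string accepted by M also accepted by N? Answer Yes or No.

Converting the expression M to a DFA (subset construction, then merging equivalent states) gives the minimal DFA with states {m0, m1, m2, m3}, start state m0, accepting states {m1, m3} and transitions m0: x→m1, y→m2; m1: x→m3, y→m3; m2: x→m2, y→m2; m3: x→m2, y→m3.
Converting the expression N to a DFA (subset construction, then merging equivalent states) gives the minimal DFA with states {n0, n1, n2}, start state n0, accepting states {n0, n1} and transitions n0: x→n0, y→n1; n1: x→n2, y→n1; n2: x→n2, y→n2.
Exploring the product automaton M × N from the start pair (m0, n0), following both machines on each input symbol, reaches 7 state pairs: (m0, n0), (m1, n0), (m2, n1), (m3, n0), (m3, n1), (m2, n2), (m2, n0).
M accepts in {m1, m3} and N accepts in {n0, n1}. The reachable pairs whose M-component is accepting are (m1, n0), (m3, n0), (m3, n1); in each of them the N-component is accepting too, so the product for L(M) \ L(N) (M-component accepting, N-component rejecting) has no reachable accepting pair and the difference is empty.
Hence every string in L(M) is also in L(N).

Yes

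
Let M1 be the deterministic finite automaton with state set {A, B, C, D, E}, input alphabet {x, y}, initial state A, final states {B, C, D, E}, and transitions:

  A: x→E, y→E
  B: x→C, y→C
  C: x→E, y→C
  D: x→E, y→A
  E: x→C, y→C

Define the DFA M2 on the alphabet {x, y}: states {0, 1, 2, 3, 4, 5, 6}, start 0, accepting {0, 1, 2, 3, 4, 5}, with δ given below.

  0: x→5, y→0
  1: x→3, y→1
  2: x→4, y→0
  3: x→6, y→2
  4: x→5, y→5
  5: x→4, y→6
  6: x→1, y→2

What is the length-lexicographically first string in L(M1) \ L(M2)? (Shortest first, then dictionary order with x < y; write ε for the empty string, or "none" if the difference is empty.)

xy

The string xy is accepted by M1 but not by M2.
No shorter string lies in the difference, and xy is the lexicographically first length-2 string in L(M1) \ L(M2).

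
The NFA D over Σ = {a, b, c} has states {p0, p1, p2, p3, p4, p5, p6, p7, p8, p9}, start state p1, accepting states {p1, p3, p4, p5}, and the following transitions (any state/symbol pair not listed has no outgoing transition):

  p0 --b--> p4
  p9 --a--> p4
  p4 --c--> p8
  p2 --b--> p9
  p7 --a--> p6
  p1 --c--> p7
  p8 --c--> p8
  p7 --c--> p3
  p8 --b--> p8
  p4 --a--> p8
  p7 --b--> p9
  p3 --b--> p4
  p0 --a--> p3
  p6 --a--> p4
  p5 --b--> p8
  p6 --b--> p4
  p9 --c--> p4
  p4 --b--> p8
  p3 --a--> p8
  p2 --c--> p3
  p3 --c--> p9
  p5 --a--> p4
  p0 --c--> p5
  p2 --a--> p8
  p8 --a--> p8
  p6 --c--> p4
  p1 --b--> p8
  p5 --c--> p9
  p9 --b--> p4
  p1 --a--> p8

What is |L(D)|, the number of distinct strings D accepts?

12

The useful subgraph on states {p1, p3, p4, p6, p7, p9} is acyclic, so L(D) is finite; the longest accepting path visits 5 useful states, giving maximum string length 4.
Counting accepting paths from p1 by length: 1 of length 0, 1 of length 2, 7 of length 3, 3 of length 4. Total 12.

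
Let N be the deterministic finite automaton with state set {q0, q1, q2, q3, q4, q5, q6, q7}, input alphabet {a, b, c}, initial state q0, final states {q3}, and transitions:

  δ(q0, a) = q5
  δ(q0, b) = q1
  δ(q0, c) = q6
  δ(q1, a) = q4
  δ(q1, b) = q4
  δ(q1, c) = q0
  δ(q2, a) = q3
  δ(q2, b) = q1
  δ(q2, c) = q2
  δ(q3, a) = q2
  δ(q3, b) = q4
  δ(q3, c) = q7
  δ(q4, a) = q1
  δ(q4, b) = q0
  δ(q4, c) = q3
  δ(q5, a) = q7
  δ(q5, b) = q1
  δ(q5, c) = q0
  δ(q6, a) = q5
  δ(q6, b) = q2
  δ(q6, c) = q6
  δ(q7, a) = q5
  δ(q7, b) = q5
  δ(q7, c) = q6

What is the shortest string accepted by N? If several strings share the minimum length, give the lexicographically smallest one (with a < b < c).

bac

A breadth-first search from q0 reaches an accepting state first via the path q0 → q1 → q4 → q3 on input bac.
No string of length < 3 is accepted (BFS exhausts all shorter strings without reaching an accepting state), and bac is the lexicographically least accepting string of length 3.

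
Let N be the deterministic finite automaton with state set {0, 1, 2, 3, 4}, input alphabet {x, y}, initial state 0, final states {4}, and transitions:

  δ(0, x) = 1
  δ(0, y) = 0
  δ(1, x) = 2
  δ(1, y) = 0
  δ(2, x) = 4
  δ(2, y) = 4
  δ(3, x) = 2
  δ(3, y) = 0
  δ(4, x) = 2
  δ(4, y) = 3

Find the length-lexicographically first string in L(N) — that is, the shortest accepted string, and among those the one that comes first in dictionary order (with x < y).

xxx

A breadth-first search from 0 reaches an accepting state first via the path 0 → 1 → 2 → 4 on input xxx.
No string of length < 3 is accepted (BFS exhausts all shorter strings without reaching an accepting state), and xxx is the lexicographically least accepting string of length 3.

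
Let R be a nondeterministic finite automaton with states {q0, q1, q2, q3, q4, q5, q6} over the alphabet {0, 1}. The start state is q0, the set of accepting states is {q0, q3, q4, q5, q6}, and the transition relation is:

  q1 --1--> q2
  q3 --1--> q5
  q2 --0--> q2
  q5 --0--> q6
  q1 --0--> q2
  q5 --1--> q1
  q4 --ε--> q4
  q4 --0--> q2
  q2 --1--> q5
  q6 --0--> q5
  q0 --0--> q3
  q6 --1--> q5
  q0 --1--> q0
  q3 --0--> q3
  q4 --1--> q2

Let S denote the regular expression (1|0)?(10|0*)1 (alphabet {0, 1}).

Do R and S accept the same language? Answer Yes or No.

The empty string ε is accepted by R but rejected by S.
So L(R) ≠ L(S).

No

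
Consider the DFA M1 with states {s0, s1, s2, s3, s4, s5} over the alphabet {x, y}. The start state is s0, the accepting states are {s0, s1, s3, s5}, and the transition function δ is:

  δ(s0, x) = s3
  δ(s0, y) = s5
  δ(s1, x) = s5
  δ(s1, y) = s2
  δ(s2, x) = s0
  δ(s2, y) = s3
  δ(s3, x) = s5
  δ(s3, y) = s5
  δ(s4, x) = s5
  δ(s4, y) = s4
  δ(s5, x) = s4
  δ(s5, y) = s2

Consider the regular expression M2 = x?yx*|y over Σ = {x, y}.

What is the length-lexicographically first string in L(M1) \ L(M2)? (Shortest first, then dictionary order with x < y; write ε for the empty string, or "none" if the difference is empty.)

ε

The empty string ε is accepted by M1 but not by M2.
Since ε is the unique shortest string, it is the required witness.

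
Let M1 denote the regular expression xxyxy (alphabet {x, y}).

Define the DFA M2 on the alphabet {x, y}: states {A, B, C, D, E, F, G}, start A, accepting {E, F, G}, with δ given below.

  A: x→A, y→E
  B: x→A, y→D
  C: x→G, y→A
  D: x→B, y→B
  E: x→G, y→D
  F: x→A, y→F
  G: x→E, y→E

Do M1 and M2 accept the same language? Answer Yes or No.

The string y is accepted by M2 but rejected by M1.
So L(M1) ≠ L(M2).

No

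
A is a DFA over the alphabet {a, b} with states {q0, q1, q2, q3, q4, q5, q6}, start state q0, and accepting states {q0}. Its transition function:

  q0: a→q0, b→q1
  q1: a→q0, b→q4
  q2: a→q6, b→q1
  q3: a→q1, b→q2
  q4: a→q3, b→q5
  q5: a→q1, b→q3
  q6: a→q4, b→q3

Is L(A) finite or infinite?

State q0 is reachable from the start and can reach an accepting state, and it lies on the cycle q0 → q0.
Traversing that cycle any number of times yields accepted strings of unbounded length, so the language is infinite.

infinite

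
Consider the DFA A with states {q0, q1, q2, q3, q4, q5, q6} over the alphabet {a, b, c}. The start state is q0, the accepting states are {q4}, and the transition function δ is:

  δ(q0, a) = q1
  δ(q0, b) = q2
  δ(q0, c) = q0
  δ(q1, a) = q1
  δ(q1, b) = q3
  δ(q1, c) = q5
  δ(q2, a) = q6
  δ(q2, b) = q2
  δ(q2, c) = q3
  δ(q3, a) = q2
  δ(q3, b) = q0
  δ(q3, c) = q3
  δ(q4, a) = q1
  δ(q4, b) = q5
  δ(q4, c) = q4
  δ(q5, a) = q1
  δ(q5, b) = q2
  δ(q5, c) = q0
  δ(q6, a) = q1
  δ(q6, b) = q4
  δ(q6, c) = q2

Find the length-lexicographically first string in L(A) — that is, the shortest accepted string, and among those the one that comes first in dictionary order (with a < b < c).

bab

A breadth-first search from q0 reaches an accepting state first via the path q0 → q2 → q6 → q4 on input bab.
No string of length < 3 is accepted (BFS exhausts all shorter strings without reaching an accepting state), and bab is the lexicographically least accepting string of length 3.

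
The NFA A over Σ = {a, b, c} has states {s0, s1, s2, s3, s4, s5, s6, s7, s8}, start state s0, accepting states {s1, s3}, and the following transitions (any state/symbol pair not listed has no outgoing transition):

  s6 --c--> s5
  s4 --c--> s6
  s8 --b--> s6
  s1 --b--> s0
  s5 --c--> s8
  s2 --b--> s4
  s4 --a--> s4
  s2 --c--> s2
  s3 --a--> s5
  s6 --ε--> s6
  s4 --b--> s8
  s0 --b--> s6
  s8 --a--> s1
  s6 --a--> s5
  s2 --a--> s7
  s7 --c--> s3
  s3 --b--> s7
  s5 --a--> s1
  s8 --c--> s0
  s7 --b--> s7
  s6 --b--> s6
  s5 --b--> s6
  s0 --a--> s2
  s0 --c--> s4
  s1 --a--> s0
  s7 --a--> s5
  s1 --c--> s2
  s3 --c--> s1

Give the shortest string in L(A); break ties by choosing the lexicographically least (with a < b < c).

A breadth-first search from s0 reaches an accepting state first via the path s0 → s2 → s7 → s3 on input aac.
No string of length < 3 is accepted (BFS exhausts all shorter strings without reaching an accepting state), and aac is the lexicographically least accepting string of length 3.

aac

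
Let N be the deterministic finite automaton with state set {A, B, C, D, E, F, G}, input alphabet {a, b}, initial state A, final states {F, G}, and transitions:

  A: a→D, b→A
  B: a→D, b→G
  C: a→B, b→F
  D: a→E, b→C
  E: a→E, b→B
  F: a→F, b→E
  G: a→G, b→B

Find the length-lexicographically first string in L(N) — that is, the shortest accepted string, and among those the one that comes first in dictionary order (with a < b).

A breadth-first search from A reaches an accepting state first via the path A → D → C → F on input abb.
No string of length < 3 is accepted (BFS exhausts all shorter strings without reaching an accepting state), and abb is the lexicographically least accepting string of length 3.

abb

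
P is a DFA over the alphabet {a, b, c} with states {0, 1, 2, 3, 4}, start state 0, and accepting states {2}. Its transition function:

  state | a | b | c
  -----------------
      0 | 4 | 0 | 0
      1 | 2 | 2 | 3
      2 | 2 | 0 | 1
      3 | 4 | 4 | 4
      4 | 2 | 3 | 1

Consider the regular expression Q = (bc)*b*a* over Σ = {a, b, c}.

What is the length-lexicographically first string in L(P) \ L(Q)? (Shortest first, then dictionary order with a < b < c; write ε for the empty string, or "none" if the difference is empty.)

aca

The string aca is accepted by P but not by Q.
No shorter string lies in the difference, and aca is the lexicographically first length-3 string in L(P) \ L(Q).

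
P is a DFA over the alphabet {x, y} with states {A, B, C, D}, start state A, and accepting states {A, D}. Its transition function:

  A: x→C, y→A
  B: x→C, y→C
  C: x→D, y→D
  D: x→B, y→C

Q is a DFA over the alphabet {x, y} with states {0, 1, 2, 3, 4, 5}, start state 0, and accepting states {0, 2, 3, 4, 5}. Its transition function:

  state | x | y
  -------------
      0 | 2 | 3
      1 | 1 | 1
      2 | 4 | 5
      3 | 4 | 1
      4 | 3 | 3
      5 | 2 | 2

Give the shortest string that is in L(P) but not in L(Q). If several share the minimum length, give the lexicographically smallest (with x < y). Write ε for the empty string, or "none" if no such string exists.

yy

The string yy is accepted by P but not by Q.
No shorter string lies in the difference, and yy is the lexicographically first length-2 string in L(P) \ L(Q).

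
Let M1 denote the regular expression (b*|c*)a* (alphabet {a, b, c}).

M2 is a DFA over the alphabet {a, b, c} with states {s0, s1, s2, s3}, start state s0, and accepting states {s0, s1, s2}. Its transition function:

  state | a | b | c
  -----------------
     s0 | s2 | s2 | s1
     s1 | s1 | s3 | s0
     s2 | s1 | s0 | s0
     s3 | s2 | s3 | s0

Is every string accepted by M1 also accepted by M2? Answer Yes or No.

Converting the expression M1 to a DFA (subset construction, then merging equivalent states) gives the minimal DFA with states {r0, r1, r2, r3, r4}, start state r0, accepting states {r0, r1, r2, r3} and transitions r0: a→r1, b→r2, c→r3; r1: a→r1, b→r4, c→r4; r2: a→r1, b→r2, c→r4; r3: a→r1, b→r4, c→r3; r4: a→r4, b→r4, c→r4.
Exploring the product automaton M1 × M2 from the start pair (r0, s0), following both machines on each input symbol, reaches 11 state pairs: (r0, s0), (r1, s2), (r2, s2), (r3, s1), (r1, s1), (r4, s0), (r2, s0), (r4, s3), (r3, s0), (r4, s2), (r4, s1).
M1 accepts in {r0, r1, r2, r3} and M2 accepts in {s0, s1, s2}. The reachable pairs whose M1-component is accepting are (r0, s0), (r1, s2), (r2, s2), (r3, s1), (r1, s1), (r2, s0), (r3, s0); in each of them the M2-component is accepting too, so the product for L(M1) \ L(M2) (M1-component accepting, M2-component rejecting) has no reachable accepting pair and the difference is empty.
Hence every string in L(M1) is also in L(M2).

Yes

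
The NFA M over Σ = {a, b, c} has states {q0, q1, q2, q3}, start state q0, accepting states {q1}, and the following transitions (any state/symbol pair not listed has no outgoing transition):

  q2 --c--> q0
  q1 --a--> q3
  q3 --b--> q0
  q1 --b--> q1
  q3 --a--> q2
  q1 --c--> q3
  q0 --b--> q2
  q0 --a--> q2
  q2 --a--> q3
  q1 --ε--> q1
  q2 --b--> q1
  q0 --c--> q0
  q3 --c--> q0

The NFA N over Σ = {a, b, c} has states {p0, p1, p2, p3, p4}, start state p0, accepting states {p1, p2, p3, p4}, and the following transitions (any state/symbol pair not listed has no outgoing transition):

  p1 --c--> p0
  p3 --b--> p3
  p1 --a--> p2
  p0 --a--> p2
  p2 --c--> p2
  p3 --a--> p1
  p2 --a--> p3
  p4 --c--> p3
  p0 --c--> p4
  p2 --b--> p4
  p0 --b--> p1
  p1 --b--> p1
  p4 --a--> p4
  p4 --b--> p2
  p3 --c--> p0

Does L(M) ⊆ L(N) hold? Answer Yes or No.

Yes

Exploring the product automaton M × N from the start pair (q0, p0), following both machines on each input symbol, reaches 18 state pairs: (q0, p0), (q2, p2), (q2, p1), (q0, p4), (q3, p3), (q1, p4), (q0, p2), (q3, p2), (q1, p1), (q2, p4), (q0, p3), (q3, p4), (q1, p2), (q2, p3), (q3, p0), (q3, p1), (q1, p3), (q0, p1).
M accepts in {q1} and N accepts in {p1, p2, p3, p4}. The reachable pairs whose M-component is accepting are (q1, p4), (q1, p1), (q1, p2), (q1, p3); in each of them the N-component is accepting too, so the product for L(M) \ L(N) (M-component accepting, N-component rejecting) has no reachable accepting pair and the difference is empty.
Hence every string in L(M) is also in L(N).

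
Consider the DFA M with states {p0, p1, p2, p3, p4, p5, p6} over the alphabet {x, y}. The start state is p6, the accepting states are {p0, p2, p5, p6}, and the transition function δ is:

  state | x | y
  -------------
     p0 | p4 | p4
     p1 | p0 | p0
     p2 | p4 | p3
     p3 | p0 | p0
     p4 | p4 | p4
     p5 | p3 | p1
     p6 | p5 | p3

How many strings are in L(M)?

8

The useful subgraph on states {p0, p1, p3, p5, p6} is acyclic, so L(M) is finite; the longest accepting path visits 4 useful states, giving maximum string length 3.
Counting accepting paths from p6 by length: 1 of length 0, 1 of length 1, 2 of length 2, 4 of length 3. Total 8.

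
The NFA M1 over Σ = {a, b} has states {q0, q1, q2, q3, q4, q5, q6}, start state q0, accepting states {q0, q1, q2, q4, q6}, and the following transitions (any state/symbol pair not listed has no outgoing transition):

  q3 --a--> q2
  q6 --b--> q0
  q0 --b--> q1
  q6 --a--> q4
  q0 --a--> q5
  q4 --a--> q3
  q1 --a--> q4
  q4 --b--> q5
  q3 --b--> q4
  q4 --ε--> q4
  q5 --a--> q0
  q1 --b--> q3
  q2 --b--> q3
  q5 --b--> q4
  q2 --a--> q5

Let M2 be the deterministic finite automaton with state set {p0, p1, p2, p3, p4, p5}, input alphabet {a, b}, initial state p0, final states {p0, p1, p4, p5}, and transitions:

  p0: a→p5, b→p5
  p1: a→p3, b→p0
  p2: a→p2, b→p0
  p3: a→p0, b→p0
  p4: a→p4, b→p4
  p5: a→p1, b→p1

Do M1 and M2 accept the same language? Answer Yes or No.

The string bba is accepted by M1 but rejected by M2.
So L(M1) ≠ L(M2).

No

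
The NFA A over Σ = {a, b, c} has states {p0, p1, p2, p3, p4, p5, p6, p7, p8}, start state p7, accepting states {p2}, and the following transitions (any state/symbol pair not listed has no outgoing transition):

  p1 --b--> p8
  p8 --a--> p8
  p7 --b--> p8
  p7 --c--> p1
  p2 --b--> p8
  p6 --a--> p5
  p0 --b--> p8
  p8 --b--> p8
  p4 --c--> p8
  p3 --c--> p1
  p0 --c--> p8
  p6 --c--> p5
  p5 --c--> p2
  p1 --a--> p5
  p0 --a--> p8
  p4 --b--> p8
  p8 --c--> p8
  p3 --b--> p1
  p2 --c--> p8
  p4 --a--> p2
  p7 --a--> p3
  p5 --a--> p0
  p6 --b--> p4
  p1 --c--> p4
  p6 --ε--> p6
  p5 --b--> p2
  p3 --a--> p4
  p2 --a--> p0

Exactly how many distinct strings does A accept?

10

The useful subgraph on states {p1, p2, p3, p4, p5, p7} is acyclic, so L(A) is finite; the longest accepting path visits 5 useful states, giving maximum string length 4.
Counting accepting paths from p7 by length: 4 of length 3, 6 of length 4. Total 10.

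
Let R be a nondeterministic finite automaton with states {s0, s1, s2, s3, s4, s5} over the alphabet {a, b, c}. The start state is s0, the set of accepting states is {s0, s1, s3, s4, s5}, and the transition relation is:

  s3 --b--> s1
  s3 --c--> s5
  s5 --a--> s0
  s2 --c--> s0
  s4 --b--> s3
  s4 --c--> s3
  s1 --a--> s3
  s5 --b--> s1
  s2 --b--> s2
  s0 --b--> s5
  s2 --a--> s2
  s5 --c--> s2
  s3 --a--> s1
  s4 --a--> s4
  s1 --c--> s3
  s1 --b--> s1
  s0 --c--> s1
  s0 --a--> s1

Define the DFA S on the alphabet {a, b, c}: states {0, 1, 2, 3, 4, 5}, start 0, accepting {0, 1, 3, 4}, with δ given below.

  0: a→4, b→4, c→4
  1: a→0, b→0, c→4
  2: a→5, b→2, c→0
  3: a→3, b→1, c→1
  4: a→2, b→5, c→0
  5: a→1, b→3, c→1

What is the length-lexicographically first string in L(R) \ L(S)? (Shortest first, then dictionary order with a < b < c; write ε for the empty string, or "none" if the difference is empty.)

The string aa is accepted by R but not by S.
No shorter string lies in the difference, and aa is the lexicographically first length-2 string in L(R) \ L(S).

aa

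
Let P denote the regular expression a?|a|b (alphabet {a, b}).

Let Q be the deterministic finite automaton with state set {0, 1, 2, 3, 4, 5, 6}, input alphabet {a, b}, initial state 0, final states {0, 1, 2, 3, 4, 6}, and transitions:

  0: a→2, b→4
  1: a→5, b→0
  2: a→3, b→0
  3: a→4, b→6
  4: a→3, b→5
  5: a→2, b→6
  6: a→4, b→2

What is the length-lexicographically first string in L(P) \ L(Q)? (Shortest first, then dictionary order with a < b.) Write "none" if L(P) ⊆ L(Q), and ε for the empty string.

none

Converting the expression P to a DFA (subset construction, then merging equivalent states) gives the minimal DFA with states {p0, p1, p2}, start state p0, accepting states {p0, p1} and transitions p0: a→p1, b→p1; p1: a→p2, b→p2; p2: a→p2, b→p2.
Exploring the product automaton P × Q from the start pair (p0, 0), following both machines on each input symbol, reaches 9 state pairs: (p0, 0), (p1, 2), (p1, 4), (p2, 3), (p2, 0), (p2, 5), (p2, 4), (p2, 6), (p2, 2).
P accepts in {p0, p1} and Q accepts in {0, 1, 2, 3, 4, 6}. The reachable pairs whose P-component is accepting are (p0, 0), (p1, 2), (p1, 4); in each of them the Q-component is accepting too, so the product for L(P) \ L(Q) (P-component accepting, Q-component rejecting) has no reachable accepting pair and the difference is empty.
So every string accepted by P is also accepted by Q: L(P) \ L(Q) = ∅ and there is no such string.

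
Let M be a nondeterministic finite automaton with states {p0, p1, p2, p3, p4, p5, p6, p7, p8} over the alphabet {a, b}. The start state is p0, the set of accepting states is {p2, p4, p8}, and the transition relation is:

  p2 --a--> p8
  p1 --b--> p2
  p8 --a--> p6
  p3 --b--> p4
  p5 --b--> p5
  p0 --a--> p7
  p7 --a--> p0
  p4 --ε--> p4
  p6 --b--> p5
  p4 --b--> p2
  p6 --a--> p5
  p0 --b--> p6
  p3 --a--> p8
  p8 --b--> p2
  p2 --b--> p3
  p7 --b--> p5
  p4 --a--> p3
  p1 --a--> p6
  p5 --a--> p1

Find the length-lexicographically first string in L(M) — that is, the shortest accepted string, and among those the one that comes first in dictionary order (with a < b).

A breadth-first search from p0 reaches an accepting state first via the path p0 → p7 → p5 → p1 → p2 on input abab.
No string of length < 4 is accepted (BFS exhausts all shorter strings without reaching an accepting state), and abab is the lexicographically least accepting string of length 4.

abab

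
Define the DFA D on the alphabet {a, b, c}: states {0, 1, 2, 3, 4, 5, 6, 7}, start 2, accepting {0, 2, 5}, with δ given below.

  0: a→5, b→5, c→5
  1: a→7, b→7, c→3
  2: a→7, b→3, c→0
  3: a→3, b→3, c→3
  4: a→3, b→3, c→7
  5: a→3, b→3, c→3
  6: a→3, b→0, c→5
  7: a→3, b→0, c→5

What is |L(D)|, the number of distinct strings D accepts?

The useful subgraph on states {0, 2, 5, 7} is acyclic, so L(D) is finite; the longest accepting path visits 4 useful states, giving maximum string length 3.
Counting accepting paths from 2 by length: 1 of length 0, 1 of length 1, 5 of length 2, 3 of length 3. Total 10.

10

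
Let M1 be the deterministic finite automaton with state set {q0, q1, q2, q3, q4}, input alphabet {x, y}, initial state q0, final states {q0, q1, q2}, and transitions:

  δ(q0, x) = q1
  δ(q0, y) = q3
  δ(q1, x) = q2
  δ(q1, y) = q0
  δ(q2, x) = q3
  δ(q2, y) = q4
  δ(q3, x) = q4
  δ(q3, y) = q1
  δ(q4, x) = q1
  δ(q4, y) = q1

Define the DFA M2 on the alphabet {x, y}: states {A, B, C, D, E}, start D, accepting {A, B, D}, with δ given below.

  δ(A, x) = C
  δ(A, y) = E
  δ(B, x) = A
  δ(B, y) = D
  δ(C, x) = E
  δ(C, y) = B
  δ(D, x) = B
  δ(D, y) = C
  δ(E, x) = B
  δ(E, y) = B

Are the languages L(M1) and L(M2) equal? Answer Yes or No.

Exploring the product automaton M1 × M2 from the start pair (q0, D), following both machines on each input symbol, reaches 5 state pairs: (q0, D), (q1, B), (q3, C), (q2, A), (q4, E).
M1 accepts in {q0, q1, q2} and M2 accepts in {A, B, D}. In every reachable pair the two components are either both accepting — (q0, D), (q1, B), (q2, A) — or both non-accepting, so no string is accepted by exactly one of the machines: L(M1) \ L(M2) and L(M2) \ L(M1) are both empty.
Hence every string is accepted by M1 iff it is accepted by M2, and the two languages coincide.

Yes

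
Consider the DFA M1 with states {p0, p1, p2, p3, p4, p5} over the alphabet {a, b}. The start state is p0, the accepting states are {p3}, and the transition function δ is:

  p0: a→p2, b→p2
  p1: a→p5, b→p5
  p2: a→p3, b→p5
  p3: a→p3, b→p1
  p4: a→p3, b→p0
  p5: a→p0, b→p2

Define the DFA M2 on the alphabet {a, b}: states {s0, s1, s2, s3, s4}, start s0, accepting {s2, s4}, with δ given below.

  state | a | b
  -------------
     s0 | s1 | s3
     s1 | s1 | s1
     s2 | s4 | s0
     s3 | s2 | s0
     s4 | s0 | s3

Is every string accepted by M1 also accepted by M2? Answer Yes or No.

The string aa is in L(M1) but not in L(M2).
So L(M1) ⊄ L(M2).

No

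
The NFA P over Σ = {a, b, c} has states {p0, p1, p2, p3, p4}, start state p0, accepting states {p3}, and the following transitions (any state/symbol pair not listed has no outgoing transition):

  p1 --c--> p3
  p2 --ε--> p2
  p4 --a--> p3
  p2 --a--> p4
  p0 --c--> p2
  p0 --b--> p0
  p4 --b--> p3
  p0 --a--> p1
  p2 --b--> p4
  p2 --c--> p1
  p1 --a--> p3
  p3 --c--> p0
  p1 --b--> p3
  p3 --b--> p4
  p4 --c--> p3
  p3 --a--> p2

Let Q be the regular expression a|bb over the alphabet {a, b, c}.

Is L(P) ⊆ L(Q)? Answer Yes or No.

No

The string aa is in L(P) but not in L(Q).
So L(P) ⊄ L(Q).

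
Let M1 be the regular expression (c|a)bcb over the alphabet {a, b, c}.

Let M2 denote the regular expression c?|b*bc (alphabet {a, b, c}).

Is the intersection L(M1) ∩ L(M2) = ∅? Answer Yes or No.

Yes

Converting the expression M1 to a DFA (subset construction, then merging equivalent states) gives the minimal DFA with states {r0, r1, r2, r3, r4, r5}, start state r0, accepting states {r5} and transitions r0: a→r1, b→r2, c→r1; r1: a→r2, b→r3, c→r2; r2: a→r2, b→r2, c→r2; r3: a→r2, b→r2, c→r4; r4: a→r2, b→r5, c→r2; r5: a→r2, b→r2, c→r2.
Converting the expression M2 to a DFA (subset construction, then merging equivalent states) gives the minimal DFA with states {t0, t1, t2, t3}, start state t0, accepting states {t0, t3} and transitions t0: a→t1, b→t2, c→t3; t1: a→t1, b→t1, c→t1; t2: a→t1, b→t2, c→t3; t3: a→t1, b→t1, c→t1.
Exploring the product automaton M1 × M2 from the start pair (r0, t0), following both machines on each input symbol, reaches 9 state pairs: (r0, t0), (r1, t1), (r2, t2), (r1, t3), (r2, t1), (r3, t1), (r2, t3), (r4, t1), (r5, t1).
M1 accepts in {r5} and M2 accepts in {t0, t3}; no reachable pair has both components accepting, so no string drives both machines to acceptance simultaneously and L(M1) ∩ L(M2) = ∅.
So no string is accepted by both, and the intersection is empty.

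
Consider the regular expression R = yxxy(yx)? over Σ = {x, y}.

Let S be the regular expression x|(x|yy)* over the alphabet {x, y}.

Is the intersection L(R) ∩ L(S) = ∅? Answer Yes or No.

Converting the expression R to a DFA (subset construction, then merging equivalent states) gives the minimal DFA with states {r0, r1, r2, r3, r4, r5, r6, r7}, start state r0, accepting states {r5, r7} and transitions r0: x→r1, y→r2; r1: x→r1, y→r1; r2: x→r3, y→r1; r3: x→r4, y→r1; r4: x→r1, y→r5; r5: x→r1, y→r6; r6: x→r7, y→r1; r7: x→r1, y→r1.
Converting the expression S to a DFA (subset construction, then merging equivalent states) gives the minimal DFA with states {s0, s1, s2}, start state s0, accepting states {s0} and transitions s0: x→s0, y→s1; s1: x→s2, y→s0; s2: x→s2, y→s2.
Exploring the product automaton R × S from the start pair (r0, s0), following both machines on each input symbol, reaches 10 state pairs: (r0, s0), (r1, s0), (r2, s1), (r1, s1), (r3, s2), (r1, s2), (r4, s2), (r5, s2), (r6, s2), (r7, s2).
R accepts in {r5, r7} and S accepts in {s0}; no reachable pair has both components accepting, so no string drives both machines to acceptance simultaneously and L(R) ∩ L(S) = ∅.
So no string is accepted by both, and the intersection is empty.

Yes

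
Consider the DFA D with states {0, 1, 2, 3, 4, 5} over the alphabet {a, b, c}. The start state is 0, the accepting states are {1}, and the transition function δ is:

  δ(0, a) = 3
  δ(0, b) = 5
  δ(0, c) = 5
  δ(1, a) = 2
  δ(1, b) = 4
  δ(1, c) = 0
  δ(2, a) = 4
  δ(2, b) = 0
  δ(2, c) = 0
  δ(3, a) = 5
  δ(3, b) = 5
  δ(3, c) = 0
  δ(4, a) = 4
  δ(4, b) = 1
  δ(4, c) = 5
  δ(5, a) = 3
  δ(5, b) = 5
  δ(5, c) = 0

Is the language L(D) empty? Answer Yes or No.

The states reachable from the start state are {0, 3, 5}.
None of the accepting states {1} is reachable, so no string is accepted and L(D) = ∅.

Yes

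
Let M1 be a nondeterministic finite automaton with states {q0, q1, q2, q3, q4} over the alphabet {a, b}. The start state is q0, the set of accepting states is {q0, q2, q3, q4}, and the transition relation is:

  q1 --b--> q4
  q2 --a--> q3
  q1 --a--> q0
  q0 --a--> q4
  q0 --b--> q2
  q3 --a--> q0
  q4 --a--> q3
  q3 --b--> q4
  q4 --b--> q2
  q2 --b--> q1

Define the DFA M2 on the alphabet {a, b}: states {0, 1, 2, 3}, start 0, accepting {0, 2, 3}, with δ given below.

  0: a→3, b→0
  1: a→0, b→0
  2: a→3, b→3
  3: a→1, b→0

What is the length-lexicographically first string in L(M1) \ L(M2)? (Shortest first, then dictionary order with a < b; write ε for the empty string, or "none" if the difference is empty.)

aa

The string aa is accepted by M1 but not by M2.
No shorter string lies in the difference, and aa is the lexicographically first length-2 string in L(M1) \ L(M2).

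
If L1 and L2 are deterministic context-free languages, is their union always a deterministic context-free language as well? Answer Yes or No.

{aⁿbⁿ : n≥0} and {aⁿb²ⁿ : n≥0} are each accepted by a deterministic PDA (push the a's; pop one per b, respectively one per two b's), but their union U is not. Suppose a DPDA M accepted U. Being deterministic, M has a single run on aⁿb²ⁿ, and since aⁿbⁿ ∈ U that run passes through an accepting configuration right after consuming the prefix aⁿbⁿ and then goes on to accept again after n more b's. Build an ordinary (nondeterministic) PDA M′ that simulates M on a's and b's and, at any moment when M is in an accepting state, may switch to a second mode in which it reads only c's, feeding each c to M as a b; M′ accepts when M does. Then M′ accepts aⁱbʲcᵏ (k≥1) exactly when both aⁱbʲ ∈ U and aⁱbʲ⁺ᵏ ∈ U, and checking the four cases (i=j or j=2i, combined with j+k=i or j+k=2i) leaves only i=j=k: so L(M′) ∩ a*b*c⁺ = {aⁿbⁿcⁿ : n≥1} would be context-free, which it is not (pumping lemma) — contradiction. (The union is an unambiguous CFL; it is determinism, not unambiguity, that fails.)

No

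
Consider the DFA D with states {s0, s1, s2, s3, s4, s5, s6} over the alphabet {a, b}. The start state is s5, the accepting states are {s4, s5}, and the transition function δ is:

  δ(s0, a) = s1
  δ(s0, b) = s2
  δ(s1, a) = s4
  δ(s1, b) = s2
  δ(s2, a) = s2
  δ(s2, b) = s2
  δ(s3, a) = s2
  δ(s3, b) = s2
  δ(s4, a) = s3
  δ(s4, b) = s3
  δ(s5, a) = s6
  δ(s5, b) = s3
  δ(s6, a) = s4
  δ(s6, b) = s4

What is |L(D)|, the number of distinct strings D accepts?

3

The useful subgraph on states {s4, s5, s6} is acyclic, so L(D) is finite; the longest accepting path visits 3 useful states, giving maximum string length 2.
Counting accepting paths from s5 by length: 1 of length 0, 2 of length 2. Total 3.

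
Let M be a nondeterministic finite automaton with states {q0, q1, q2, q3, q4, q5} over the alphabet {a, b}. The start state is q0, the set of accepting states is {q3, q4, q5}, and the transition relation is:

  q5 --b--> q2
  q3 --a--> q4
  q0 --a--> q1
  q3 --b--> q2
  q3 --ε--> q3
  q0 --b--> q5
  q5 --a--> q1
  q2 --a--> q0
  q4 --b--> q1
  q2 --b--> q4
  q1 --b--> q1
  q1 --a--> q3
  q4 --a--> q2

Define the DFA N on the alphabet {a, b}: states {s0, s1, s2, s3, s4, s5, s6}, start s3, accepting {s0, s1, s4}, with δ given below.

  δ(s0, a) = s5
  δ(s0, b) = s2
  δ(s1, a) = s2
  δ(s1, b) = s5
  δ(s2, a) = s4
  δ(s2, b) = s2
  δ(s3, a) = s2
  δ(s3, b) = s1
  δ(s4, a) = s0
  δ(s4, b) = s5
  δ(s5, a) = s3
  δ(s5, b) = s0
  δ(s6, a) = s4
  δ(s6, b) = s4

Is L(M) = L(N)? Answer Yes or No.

Exploring the product automaton M × N from the start pair (q0, s3), following both machines on each input symbol, reaches 6 state pairs: (q0, s3), (q1, s2), (q5, s1), (q3, s4), (q2, s5), (q4, s0).
M accepts in {q3, q4, q5} and N accepts in {s0, s1, s4}. In every reachable pair the two components are either both accepting — (q5, s1), (q3, s4), (q4, s0) — or both non-accepting, so no string is accepted by exactly one of the machines: L(M) \ L(N) and L(N) \ L(M) are both empty.
Hence every string is accepted by M iff it is accepted by N, and the two languages coincide.

Yes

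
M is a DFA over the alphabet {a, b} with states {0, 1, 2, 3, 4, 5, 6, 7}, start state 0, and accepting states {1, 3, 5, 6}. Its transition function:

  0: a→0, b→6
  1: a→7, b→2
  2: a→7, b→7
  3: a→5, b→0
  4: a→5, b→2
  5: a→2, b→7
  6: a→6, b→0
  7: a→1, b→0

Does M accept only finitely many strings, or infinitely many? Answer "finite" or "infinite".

State 0 is reachable from the start and can reach an accepting state, and it lies on the cycle 0 → 0.
Traversing that cycle any number of times yields accepted strings of unbounded length, so the language is infinite.

infinite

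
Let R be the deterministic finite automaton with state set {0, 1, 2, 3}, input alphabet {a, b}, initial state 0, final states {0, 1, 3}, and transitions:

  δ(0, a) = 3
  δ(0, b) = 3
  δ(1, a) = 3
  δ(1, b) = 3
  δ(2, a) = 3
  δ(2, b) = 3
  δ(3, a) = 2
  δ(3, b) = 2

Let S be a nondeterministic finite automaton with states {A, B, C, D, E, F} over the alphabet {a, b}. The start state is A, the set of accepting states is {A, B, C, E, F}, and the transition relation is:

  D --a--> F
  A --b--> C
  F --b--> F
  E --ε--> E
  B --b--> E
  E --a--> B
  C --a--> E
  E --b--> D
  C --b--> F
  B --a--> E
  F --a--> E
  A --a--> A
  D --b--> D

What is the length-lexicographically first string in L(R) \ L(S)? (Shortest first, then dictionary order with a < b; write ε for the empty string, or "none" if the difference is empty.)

The string bab is accepted by R but not by S.
No shorter string lies in the difference, and bab is the lexicographically first length-3 string in L(R) \ L(S).

bab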